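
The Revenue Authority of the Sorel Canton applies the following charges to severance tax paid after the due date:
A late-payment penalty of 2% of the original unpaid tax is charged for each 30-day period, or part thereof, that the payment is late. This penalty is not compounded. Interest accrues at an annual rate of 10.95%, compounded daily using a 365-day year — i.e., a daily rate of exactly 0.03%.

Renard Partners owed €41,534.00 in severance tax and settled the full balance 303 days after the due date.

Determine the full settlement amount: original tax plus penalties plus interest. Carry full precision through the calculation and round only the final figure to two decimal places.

Penalty periods: ⌈303/30⌉ = 11; penalty = 11 × 2% × €41,534.00 = €9,137.48
Interest: €41,534.00 × ((1 + 0.0003)^303 − 1) = €41,534.00 × 0.09514455… = €3,951.7339…
Total = €41,534.00 + €9,137.4800 + €3,951.7339… = €54,623.21

€54,623.21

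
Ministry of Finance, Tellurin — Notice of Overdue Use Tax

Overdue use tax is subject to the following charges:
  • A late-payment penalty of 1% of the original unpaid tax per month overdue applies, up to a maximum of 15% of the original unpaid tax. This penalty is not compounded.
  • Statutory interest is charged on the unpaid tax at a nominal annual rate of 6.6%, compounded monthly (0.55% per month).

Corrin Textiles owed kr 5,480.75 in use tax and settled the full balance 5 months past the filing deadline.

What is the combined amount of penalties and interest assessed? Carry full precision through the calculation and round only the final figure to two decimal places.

kr 426.43

Penalty: 5 × 1% × kr 5,480.75 = kr 274.04… (below the 15% cap of kr 822.11…)
Interest: kr 5,480.75 × ((1 + 0.0055)^5 − 1) = kr 5,480.75 × 0.0278042… = kr 152.3877…
Penalties + interest = kr 274.0375 + kr 152.3877… = kr 426.43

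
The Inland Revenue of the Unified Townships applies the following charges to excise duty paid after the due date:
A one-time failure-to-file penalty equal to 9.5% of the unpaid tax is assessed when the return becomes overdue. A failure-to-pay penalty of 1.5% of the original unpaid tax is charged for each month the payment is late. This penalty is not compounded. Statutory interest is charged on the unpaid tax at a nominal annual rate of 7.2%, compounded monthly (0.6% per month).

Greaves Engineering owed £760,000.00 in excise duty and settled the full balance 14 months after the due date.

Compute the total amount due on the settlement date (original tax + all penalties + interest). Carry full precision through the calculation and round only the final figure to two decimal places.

Failure-to-file penalty: 9.5% × £760,000.00 = £72,200.00
Failure-to-pay penalty: 14 × 1.5% × £760,000.00 = £159,600.00
Interest: £760,000.00 × ((1 + 0.006)^14 − 1) = £760,000.00 × 0.0873559… = £66,390.5121…
Total = £760,000.00 + £231,800.0000 + £66,390.5121… = £1,058,190.51

£1,058,190.51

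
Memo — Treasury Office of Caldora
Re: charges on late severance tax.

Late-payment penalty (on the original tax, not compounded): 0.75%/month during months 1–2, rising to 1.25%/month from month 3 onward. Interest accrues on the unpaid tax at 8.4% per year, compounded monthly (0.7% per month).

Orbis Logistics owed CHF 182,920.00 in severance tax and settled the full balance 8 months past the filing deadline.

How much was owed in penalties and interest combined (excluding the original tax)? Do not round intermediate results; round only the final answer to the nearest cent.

CHF 26,960.83

Penalty, months 1–2: 2 × 0.75% × CHF 182,920.00 = CHF 2,743.80
Penalty, months 3–8: 6 × 1.25% × CHF 182,920.00 = CHF 13,719.00
Interest: CHF 182,920.00 × ((1 + 0.007)^8 − 1) = CHF 182,920.00 × 0.0573914… = CHF 10,498.0307…
Penalties + interest = CHF 16,462.8000 + CHF 10,498.0307… = CHF 26,960.83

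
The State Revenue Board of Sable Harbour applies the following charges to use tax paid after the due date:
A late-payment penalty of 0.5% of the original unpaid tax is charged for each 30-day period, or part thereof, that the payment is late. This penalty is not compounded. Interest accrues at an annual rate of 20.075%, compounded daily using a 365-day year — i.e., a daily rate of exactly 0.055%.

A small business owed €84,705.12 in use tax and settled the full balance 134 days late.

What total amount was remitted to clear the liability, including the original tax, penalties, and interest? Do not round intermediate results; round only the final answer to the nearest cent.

€93,299.47

Penalty periods: ⌈134/30⌉ = 5; penalty = 5 × 0.5% × €84,705.12 = €2,117.63…
Interest: €84,705.12 × ((1 + 0.00055)^134 − 1) = €84,705.12 × 0.07646200… = €6,476.7231…
Total = €84,705.12 + €2,117.6280 + €6,476.7231… = €93,299.47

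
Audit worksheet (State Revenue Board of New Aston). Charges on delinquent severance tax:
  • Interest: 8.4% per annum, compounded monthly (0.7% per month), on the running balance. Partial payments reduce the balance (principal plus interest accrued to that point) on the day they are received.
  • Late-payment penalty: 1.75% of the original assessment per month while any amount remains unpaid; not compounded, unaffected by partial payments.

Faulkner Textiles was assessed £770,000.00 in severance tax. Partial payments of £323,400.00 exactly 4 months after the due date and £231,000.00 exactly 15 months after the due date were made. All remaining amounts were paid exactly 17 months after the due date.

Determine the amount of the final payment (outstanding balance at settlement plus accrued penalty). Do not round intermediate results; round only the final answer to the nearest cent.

Balance at month 4: £770,000.0000 × (1 + 0.007)^4 = £791,787.4383…
After £323,400.00 payment: £791,787.4383… − £323,400.00 = £468,387.4383…
Balance at month 15: £468,387.4383… × (1 + 0.007)^11 = £505,742.4584…
After £231,000.00 payment: £505,742.4584… − £231,000.00 = £274,742.4584…
Balance at month 17: £274,742.4584… × (1 + 0.007)^2 = £278,602.3151…
Penalty: 17 × 1.75% × £770,000.00 = £229,075.00
Final settlement = outstanding balance + penalty = £278,602.3151… + £229,075.00 = £507,677.32

£507,677.32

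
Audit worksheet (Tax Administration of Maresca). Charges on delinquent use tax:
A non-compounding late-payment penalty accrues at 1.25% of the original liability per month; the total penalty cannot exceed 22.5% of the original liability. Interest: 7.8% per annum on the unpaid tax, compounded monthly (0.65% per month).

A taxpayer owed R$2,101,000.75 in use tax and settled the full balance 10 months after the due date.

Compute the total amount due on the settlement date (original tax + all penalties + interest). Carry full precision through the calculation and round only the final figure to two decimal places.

R$2,504,255.45

Penalty: 10 × 1.25% × R$2,101,000.75 = R$262,625.09… (below the 22.5% cap of R$472,725.17…)
Interest: R$2,101,000.75 × ((1 + 0.0065)^10 − 1) = R$2,101,000.75 × 0.0669346… = R$140,629.6087…
Total = R$2,101,000.75 + R$262,625.0938… + R$140,629.6087… = R$2,504,255.45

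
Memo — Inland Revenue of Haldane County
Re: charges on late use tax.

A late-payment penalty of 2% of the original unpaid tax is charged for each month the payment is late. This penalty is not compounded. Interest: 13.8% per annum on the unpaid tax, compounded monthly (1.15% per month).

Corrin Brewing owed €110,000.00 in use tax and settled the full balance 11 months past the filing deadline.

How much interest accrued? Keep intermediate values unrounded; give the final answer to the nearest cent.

€14,743.36

Interest: €110,000.00 × ((1 + 0.0115)^11 − 1) = €110,000.00 × 0.1340306… = €14,743.3616…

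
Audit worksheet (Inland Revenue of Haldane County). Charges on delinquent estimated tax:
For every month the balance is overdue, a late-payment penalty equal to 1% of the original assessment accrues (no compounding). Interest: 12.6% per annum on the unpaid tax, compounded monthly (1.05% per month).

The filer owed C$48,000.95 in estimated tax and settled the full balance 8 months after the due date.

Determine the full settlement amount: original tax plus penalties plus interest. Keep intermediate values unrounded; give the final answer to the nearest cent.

Late-payment penalty = 1% × C$48,000.95 × 8 mo = C$3,840.08…
Interest: C$48,000.95 × ((1 + 0.0105)^8 − 1) = C$48,000.95 × 0.0871527… = C$4,183.4117…
Total = C$48,000.95 + C$3,840.0760 + C$4,183.4117… = C$56,024.44

C$56,024.44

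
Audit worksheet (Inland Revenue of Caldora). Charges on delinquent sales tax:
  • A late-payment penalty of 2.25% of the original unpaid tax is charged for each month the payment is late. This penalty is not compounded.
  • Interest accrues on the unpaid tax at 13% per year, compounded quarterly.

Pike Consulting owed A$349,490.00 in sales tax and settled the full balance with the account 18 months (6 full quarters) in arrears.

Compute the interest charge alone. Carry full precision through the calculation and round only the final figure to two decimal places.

A$73,933.65

Interest (13%/yr ÷ 4 = 3.25%/quarter): A$349,490.00 × ((1 + 0.0325)^6 − 1) = A$73,933.6541…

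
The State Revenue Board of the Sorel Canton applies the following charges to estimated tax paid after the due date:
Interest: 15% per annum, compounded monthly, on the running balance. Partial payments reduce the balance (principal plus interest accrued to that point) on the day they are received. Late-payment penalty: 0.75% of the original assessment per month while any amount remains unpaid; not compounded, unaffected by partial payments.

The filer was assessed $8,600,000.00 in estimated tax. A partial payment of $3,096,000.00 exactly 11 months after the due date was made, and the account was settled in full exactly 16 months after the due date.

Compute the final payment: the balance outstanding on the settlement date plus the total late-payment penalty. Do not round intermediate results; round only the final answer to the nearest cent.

Monthly rate = 15% ÷ 12 = 1.25%
Balance at month 11: $8,600,000.0000 × (1 + 0.0125)^11 = $9,859,248.2493…
After $3,096,000.00 payment: $9,859,248.2493… − $3,096,000.00 = $6,763,248.2493…
Balance at month 16: $6,763,248.2493… × (1 + 0.0125)^5 = $7,196,651.7626…
Penalty: 16 × 0.75% × $8,600,000.00 = $1,032,000.00
Final settlement = outstanding balance + penalty = $7,196,651.7626… + $1,032,000.00 = $8,228,651.76

$8,228,651.76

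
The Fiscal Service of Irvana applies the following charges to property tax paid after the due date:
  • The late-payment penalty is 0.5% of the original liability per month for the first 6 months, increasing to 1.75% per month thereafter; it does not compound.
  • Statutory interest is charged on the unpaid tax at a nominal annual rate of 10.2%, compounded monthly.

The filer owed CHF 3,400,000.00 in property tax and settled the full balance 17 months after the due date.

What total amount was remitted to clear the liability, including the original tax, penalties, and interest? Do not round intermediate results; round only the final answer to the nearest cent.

Penalty, months 1–6: 6 × 0.5% × CHF 3,400,000.00 = CHF 102,000.00
Penalty, months 7–17: 11 × 1.75% × CHF 3,400,000.00 = CHF 654,500.00
Interest (10.2%/yr ÷ 12 = 0.85%/month): CHF 3,400,000.00 × ((1 + 0.0085)^17 − 1) = CHF 526,171.4474…
Total = CHF 3,400,000.00 + CHF 756,500.0000 + CHF 526,171.4474… = CHF 4,682,671.45

CHF 4,682,671.45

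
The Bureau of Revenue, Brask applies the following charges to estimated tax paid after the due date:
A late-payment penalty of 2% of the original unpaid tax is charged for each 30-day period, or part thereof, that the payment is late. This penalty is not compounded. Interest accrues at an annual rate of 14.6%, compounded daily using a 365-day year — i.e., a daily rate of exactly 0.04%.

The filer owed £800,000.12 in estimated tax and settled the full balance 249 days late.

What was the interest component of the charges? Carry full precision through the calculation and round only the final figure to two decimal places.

Interest: £800,000.12 × ((1 + 0.0004)^249 − 1) = £800,000.12 × 0.10470694… = £83,765.5630…

£83,765.56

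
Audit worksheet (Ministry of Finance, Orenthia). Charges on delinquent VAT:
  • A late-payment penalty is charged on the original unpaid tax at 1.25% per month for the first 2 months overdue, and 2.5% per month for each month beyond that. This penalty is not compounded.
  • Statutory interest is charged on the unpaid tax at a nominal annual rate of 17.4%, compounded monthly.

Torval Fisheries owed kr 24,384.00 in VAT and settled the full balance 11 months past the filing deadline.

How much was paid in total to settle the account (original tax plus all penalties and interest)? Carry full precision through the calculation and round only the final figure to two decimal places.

Penalty, months 1–2: 2 × 1.25% × kr 24,384.00 = kr 609.60
Penalty, months 3–11: 9 × 2.5% × kr 24,384.00 = kr 5,486.40
Interest (17.4%/yr ÷ 12 = 1.45%/month): kr 24,384.00 × ((1 + 0.0145)^11 − 1) = kr 4,183.8472…
Total = kr 24,384.00 + kr 6,096.0000 + kr 4,183.8472… = kr 34,663.85

kr 34,663.85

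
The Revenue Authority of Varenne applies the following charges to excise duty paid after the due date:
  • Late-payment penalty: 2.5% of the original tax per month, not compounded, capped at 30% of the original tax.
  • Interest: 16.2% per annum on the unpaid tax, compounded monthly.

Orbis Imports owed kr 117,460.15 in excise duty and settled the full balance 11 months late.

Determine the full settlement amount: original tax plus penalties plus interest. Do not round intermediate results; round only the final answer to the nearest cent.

kr 168,430.91

Penalty: 11 × 2.5% × kr 117,460.15 = kr 32,301.54… (below the 30% cap of kr 35,238.05…)
Interest (16.2%/yr ÷ 12 = 1.35%/month): kr 117,460.15 × ((1 + 0.0135)^11 − 1) = kr 18,669.2199…
Total = kr 117,460.15 + kr 32,301.5413… + kr 18,669.2199… = kr 168,430.91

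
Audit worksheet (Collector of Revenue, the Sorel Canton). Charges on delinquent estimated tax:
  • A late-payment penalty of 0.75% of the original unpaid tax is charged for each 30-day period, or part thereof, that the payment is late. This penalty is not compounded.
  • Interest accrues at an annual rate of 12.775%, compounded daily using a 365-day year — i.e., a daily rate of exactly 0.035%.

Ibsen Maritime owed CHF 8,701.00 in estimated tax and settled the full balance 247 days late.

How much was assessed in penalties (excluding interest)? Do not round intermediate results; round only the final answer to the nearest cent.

CHF 587.32

Penalty periods: ⌈247/30⌉ = 9; penalty = 9 × 0.75% × CHF 8,701.00 = CHF 587.32…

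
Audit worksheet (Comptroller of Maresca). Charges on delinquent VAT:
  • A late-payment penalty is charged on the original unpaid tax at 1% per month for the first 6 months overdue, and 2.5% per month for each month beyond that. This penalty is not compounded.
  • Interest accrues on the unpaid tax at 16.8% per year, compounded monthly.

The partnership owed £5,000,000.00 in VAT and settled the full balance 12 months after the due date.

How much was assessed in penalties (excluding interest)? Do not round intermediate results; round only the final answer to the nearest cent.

£1,050,000.00

Penalty, months 1–6: 6 × 1% × £5,000,000.00 = £300,000.00
Penalty, months 7–12: 6 × 2.5% × £5,000,000.00 = £750,000.00
Total penalty = £300,000.00 + £750,000.00 = £1,050,000.00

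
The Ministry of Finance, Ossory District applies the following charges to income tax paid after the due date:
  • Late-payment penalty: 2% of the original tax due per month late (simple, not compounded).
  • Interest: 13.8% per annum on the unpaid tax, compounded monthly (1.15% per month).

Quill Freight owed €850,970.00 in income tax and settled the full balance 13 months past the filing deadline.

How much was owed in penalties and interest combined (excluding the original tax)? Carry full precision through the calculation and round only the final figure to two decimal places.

€357,631.41

Late-payment penalty: 13 × 2% × €850,970.00 = €221,252.20
Interest: €850,970.00 × ((1 + 0.0115)^13 − 1) = €850,970.00 × 0.1602632… = €136,379.2081…
Penalties + interest = €221,252.2000 + €136,379.2081… = €357,631.41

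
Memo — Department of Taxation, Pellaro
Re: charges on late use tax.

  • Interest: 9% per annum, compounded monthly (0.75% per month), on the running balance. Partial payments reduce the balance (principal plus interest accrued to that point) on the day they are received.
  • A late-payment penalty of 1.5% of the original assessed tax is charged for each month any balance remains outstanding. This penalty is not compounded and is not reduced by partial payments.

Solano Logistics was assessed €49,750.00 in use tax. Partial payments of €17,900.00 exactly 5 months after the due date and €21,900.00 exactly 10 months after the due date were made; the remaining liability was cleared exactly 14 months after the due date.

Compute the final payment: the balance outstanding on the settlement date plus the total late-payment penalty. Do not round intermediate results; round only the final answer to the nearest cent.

Balance at month 5: €49,750.0000 × (1 + 0.0075)^5 = €51,643.8200…
After €17,900.00 payment: €51,643.8200… − €17,900.00 = €33,743.8200…
Balance at month 10: €33,743.8200… × (1 + 0.0075)^5 = €35,028.3371…
After €21,900.00 payment: €35,028.3371… − €21,900.00 = €13,128.3371…
Balance at month 14: €13,128.3371… × (1 + 0.0075)^4 = €13,526.6402…
Penalty: 14 × 1.5% × €49,750.00 = €10,447.50
Final settlement = outstanding balance + penalty = €13,526.6402… + €10,447.50 = €23,974.14

€23,974.14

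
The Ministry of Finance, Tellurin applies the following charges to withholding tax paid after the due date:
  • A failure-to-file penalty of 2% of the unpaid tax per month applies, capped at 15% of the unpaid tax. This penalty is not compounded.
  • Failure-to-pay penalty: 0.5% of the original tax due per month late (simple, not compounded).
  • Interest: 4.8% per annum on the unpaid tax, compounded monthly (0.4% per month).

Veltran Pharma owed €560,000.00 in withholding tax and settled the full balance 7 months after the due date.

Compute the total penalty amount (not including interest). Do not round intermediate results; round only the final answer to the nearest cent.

€98,000.00

Failure-to-file: 7 × 2% × €560,000.00 = €78,400.00 (under the 15% cap)
Failure-to-pay penalty = 0.5% × €560,000.00 × 7 mo = €19,600.00
Total penalty = €78,400.00 + €19,600.00 = €98,000.00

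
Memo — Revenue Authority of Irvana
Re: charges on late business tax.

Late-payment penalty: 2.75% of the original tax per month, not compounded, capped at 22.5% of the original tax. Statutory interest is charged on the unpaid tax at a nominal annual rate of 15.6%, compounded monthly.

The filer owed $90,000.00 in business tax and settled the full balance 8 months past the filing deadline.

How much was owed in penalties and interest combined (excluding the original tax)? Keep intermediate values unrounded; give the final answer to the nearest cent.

$29,597.13

Penalty: 8 × 2.75% × $90,000.00 = $19,800.00 (below the 22.5% cap of $20,250.00)
Interest (15.6%/yr ÷ 12 = 1.3%/month): $90,000.00 × ((1 + 0.013)^8 − 1) = $9,797.1347…
Penalties + interest = $19,800.0000 + $9,797.1347… = $29,597.13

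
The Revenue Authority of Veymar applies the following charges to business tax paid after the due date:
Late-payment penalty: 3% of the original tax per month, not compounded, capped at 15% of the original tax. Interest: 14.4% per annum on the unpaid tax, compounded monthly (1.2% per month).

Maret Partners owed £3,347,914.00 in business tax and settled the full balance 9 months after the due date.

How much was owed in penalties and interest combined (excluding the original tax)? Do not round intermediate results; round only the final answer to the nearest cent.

Penalty (uncapped): 9 × 3% × £3,347,914.00 = £903,936.78; cap = 15% × £3,347,914.00 = £502,187.10 → penalty = £502,187.10
Interest: £3,347,914.00 × ((1 + 0.012)^9 − 1) = £3,347,914.00 × 0.1133318… = £379,425.1076…
Penalties + interest = £502,187.1000 + £379,425.1076… = £881,612.21

£881,612.21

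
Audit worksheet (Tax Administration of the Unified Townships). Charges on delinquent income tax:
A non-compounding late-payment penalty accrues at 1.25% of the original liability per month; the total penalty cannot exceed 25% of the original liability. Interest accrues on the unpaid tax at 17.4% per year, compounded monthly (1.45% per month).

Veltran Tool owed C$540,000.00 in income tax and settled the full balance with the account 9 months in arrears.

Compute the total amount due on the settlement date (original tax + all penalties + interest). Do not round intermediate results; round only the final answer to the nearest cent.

Penalty: 9 × 1.25% × C$540,000.00 = C$60,750.00 (below the 25% cap of C$135,000.00)
Interest: C$540,000.00 × ((1 + 0.0145)^9 − 1) = C$540,000.00 × 0.1383307… = C$74,698.5974…
Total = C$540,000.00 + C$60,750.0000 + C$74,698.5974… = C$675,448.60

C$675,448.60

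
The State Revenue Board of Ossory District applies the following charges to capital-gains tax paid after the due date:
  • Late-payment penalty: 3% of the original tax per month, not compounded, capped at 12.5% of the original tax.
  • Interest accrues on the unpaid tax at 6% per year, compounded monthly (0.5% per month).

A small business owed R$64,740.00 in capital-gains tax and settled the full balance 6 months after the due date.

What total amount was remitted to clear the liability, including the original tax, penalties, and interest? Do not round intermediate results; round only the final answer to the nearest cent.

Penalty (uncapped): 6 × 3% × R$64,740.00 = R$11,653.20; cap = 12.5% × R$64,740.00 = R$8,092.50 → penalty = R$8,092.50
Interest: R$64,740.00 × ((1 + 0.005)^6 − 1) = R$64,740.00 × 0.0303775… = R$1,966.6400…
Total = R$64,740.00 + R$8,092.5000 + R$1,966.6400… = R$74,799.14

R$74,799.14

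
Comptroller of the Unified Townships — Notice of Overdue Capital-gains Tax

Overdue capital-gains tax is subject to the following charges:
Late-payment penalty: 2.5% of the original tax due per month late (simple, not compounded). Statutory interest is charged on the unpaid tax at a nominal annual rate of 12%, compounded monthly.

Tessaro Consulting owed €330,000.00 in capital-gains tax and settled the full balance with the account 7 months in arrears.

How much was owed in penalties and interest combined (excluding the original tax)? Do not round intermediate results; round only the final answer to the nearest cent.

Late-payment penalty: 7 × 2.5% × €330,000.00 = €57,750.00
Interest (12%/yr ÷ 12 = 1%/month): €330,000.00 × ((1 + 0.01)^7 − 1) = €23,804.6662…
Penalties + interest = €57,750.0000 + €23,804.6662… = €81,554.67

€81,554.67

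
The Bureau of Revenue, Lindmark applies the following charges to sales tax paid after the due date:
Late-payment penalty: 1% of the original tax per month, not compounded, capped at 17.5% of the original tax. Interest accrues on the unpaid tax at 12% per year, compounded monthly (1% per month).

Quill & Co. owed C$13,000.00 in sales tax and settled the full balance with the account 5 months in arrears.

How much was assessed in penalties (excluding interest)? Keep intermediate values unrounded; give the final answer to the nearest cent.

C$650.00

Penalty: 5 × 1% × C$13,000.00 = C$650.00 (below the 17.5% cap of C$2,275.00)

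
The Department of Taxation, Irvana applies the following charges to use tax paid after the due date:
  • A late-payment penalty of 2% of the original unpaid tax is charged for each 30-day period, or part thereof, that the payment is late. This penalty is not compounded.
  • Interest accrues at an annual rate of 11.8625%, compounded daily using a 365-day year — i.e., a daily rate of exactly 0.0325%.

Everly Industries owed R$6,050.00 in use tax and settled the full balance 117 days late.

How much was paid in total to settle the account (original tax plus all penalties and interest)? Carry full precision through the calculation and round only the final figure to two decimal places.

Penalty periods: ⌈117/30⌉ = 4; penalty = 4 × 2% × R$6,050.00 = R$484.00
Interest: R$6,050.00 × ((1 + 0.000325)^117 − 1) = R$6,050.00 × 0.03875078… = R$234.4422…
Total = R$6,050.00 + R$484.0000 + R$234.4422… = R$6,768.44

R$6,768.44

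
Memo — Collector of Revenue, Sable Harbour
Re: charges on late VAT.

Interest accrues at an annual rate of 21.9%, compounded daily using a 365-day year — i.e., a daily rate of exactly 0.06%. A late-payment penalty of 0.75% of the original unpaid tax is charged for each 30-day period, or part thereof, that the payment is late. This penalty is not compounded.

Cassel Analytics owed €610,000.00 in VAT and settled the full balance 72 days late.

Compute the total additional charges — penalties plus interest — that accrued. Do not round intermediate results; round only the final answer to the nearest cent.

€40,646.24

Penalty periods: ⌈72/30⌉ = 3; penalty = 3 × 0.75% × €610,000.00 = €13,725.00
Interest: €610,000.00 × ((1 + 0.0006)^72 − 1) = €610,000.00 × 0.04413318… = €26,921.2378…
Penalties + interest = €13,725.0000 + €26,921.2378… = €40,646.24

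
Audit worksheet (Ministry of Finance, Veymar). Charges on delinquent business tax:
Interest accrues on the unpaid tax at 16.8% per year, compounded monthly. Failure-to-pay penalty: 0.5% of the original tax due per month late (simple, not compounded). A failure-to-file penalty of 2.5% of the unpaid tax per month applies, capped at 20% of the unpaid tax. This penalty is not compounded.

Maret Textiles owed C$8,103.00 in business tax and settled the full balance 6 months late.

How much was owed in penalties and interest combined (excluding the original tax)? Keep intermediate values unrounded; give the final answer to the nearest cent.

Failure-to-file: 6 × 2.5% × C$8,103.00 = C$1,215.45 (under the 20% cap)
Failure-to-pay penalty: 6 × 0.5% × C$8,103.00 = C$243.09
Interest (16.8%/yr ÷ 12 = 1.4%/month): C$8,103.00 × ((1 + 0.014)^6 − 1) = C$704.9242…
Penalties + interest = C$1,458.5400 + C$704.9242… = C$2,163.46

C$2,163.46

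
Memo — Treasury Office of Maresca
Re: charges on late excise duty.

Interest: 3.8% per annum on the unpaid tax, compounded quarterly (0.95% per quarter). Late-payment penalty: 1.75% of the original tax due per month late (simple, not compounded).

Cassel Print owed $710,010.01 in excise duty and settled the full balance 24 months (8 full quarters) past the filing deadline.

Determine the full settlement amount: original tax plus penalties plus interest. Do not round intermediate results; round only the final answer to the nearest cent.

Late-payment penalty = 1.75% × $710,010.01 × 24 mo = $298,204.20…
Interest: $710,010.01 × ((1 + 0.0095)^8 − 1) = $710,010.01 × 0.0785756… = $55,789.4537…
Total = $710,010.01 + $298,204.2042 + $55,789.4537… = $1,064,003.67

$1,064,003.67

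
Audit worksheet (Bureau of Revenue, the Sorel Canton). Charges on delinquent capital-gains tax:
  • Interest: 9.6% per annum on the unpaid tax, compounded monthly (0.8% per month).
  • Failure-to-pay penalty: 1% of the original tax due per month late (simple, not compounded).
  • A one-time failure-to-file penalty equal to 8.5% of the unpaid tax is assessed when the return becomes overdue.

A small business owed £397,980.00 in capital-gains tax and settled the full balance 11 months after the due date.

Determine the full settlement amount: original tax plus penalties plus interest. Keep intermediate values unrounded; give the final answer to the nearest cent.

£512,043.39

Failure-to-file penalty: 8.5% × £397,980.00 = £33,828.30
Failure-to-pay penalty = 1% × £397,980.00 × 11 mo = £43,777.80
Interest: £397,980.00 × ((1 + 0.008)^11 − 1) = £397,980.00 × 0.0916058… = £36,457.2950…
Total = £397,980.00 + £77,606.1000 + £36,457.2950… = £512,043.39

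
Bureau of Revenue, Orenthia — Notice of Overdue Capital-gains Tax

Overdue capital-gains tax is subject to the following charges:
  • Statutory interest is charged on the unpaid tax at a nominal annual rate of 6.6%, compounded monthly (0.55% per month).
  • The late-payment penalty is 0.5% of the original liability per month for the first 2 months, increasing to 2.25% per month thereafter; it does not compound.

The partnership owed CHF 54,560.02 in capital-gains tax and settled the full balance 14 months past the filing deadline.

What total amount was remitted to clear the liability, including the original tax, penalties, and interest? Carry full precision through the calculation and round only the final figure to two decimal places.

Penalty, months 1–2: 2 × 0.5% × CHF 54,560.02 = CHF 545.60…
Penalty, months 3–14: 12 × 2.25% × CHF 54,560.02 = CHF 14,731.21…
Interest: CHF 54,560.02 × ((1 + 0.0055)^14 − 1) = CHF 54,560.02 × 0.0798142… = CHF 4,354.6663…
Total = CHF 54,560.02 + CHF 15,276.8056 + CHF 4,354.6663… = CHF 74,191.49

CHF 74,191.49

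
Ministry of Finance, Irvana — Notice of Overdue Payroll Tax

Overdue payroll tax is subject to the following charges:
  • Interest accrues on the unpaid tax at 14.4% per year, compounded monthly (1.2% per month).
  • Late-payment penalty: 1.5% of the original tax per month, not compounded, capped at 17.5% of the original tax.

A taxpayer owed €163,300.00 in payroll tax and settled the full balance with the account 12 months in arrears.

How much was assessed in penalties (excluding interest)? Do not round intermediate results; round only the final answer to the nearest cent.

€28,577.50

Penalty (uncapped): 12 × 1.5% × €163,300.00 = €29,394.00; cap = 17.5% × €163,300.00 = €28,577.50 → penalty = €28,577.50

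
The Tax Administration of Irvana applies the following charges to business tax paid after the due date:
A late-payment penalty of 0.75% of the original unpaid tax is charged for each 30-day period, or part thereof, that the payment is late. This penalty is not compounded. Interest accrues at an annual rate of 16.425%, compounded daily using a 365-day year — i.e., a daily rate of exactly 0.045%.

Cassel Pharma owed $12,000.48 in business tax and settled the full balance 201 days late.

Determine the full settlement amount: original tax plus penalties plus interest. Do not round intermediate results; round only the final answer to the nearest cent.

Penalty periods: ⌈201/30⌉ = 7; penalty = 7 × 0.75% × $12,000.48 = $630.03…
Interest: $12,000.48 × ((1 + 0.00045)^201 − 1) = $12,000.48 × 0.09464450… = $1,135.7795…
Total = $12,000.48 + $630.0252 + $1,135.7795… = $13,766.28

$13,766.28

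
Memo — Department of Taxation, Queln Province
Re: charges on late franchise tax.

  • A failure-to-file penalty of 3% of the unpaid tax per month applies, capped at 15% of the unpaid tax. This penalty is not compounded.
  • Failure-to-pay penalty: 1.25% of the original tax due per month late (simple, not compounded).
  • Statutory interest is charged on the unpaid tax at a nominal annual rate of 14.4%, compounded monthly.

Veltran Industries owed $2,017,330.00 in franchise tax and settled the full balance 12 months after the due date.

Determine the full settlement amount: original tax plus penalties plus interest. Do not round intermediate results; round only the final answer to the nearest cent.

$2,932,985.24

Failure-to-file: 12 × 3% × $2,017,330.00 = $726,238.80, capped at 15% × $2,017,330.00 = $302,599.50
Failure-to-pay penalty: 12 × 1.25% × $2,017,330.00 = $302,599.50
Interest (14.4%/yr ÷ 12 = 1.2%/month): $2,017,330.00 × ((1 + 0.012)^12 − 1) = $310,456.2422…
Total = $2,017,330.00 + $605,199.0000 + $310,456.2422… = $2,932,985.24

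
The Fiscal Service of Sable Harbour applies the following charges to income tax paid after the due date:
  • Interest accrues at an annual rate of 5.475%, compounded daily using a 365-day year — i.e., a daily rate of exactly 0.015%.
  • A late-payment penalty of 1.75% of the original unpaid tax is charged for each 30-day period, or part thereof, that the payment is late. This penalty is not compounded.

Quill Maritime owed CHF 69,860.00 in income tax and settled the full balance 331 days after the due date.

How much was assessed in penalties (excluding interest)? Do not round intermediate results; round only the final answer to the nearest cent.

CHF 14,670.60

Penalty periods: ⌈331/30⌉ = 12; penalty = 12 × 1.75% × CHF 69,860.00 = CHF 14,670.60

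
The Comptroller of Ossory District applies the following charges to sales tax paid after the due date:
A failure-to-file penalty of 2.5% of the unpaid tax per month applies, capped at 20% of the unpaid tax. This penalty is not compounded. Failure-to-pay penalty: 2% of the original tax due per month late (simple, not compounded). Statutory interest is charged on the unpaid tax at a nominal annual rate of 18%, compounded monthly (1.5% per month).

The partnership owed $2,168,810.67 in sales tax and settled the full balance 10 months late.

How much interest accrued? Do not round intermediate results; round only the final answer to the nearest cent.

Interest: $2,168,810.67 × ((1 + 0.015)^10 − 1) = $2,168,810.67 × 0.1605408… = $348,182.6543…

$348,182.65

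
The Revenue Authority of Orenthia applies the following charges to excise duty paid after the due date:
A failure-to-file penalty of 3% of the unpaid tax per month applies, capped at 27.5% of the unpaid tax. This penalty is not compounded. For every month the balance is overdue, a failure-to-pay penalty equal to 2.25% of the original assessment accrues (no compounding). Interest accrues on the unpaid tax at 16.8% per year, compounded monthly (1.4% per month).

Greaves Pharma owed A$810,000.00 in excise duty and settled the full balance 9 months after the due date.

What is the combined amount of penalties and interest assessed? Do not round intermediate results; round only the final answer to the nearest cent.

A$490,691.04

Failure-to-file: 9 × 3% × A$810,000.00 = A$218,700.00 (under the 27.5% cap)
Failure-to-pay penalty: 9 × 2.25% × A$810,000.00 = A$164,025.00
Interest: A$810,000.00 × ((1 + 0.014)^9 − 1) = A$810,000.00 × 0.1332914… = A$107,966.0379…
Penalties + interest = A$382,725.0000 + A$107,966.0379… = A$490,691.04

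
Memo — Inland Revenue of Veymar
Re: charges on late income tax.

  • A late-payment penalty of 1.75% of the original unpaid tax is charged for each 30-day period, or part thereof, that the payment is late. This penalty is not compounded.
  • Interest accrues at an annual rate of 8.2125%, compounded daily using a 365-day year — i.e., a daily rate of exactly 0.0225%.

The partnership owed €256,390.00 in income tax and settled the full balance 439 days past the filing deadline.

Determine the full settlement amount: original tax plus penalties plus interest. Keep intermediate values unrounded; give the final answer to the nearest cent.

Penalty periods: ⌈439/30⌉ = 15; penalty = 15 × 1.75% × €256,390.00 = €67,302.38…
Interest: €256,390.00 × ((1 + 0.000225)^439 − 1) = €256,390.00 × 0.10380565… = €26,614.7303…
Total = €256,390.00 + €67,302.3750 + €26,614.7303… = €350,307.11

€350,307.11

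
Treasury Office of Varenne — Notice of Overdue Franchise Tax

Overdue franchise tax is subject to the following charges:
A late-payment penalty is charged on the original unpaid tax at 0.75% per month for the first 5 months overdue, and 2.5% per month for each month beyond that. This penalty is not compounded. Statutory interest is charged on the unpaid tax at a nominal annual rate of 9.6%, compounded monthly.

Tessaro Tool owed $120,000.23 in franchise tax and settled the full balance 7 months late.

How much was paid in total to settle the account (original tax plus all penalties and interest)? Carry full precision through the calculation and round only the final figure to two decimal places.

Penalty, months 1–5: 5 × 0.75% × $120,000.23 = $4,500.01…
Penalty, months 6–7: 2 × 2.5% × $120,000.23 = $6,000.01…
Interest (9.6%/yr ÷ 12 = 0.8%/month): $120,000.23 × ((1 + 0.008)^7 − 1) = $6,883.4609…
Total = $120,000.23 + $10,500.0201… + $6,883.4609… = $137,383.71

$137,383.71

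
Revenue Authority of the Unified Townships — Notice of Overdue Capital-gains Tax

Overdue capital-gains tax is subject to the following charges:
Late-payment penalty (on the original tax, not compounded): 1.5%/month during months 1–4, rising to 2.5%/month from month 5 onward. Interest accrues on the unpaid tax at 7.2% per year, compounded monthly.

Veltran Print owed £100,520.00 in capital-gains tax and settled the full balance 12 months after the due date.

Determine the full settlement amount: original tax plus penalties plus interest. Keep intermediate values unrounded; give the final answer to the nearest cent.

£134,136.32

Penalty, months 1–4: 4 × 1.5% × £100,520.00 = £6,031.20
Penalty, months 5–12: 8 × 2.5% × £100,520.00 = £20,104.00
Interest (7.2%/yr ÷ 12 = 0.6%/month): £100,520.00 × ((1 + 0.006)^12 − 1) = £7,481.1173…
Total = £100,520.00 + £26,135.2000 + £7,481.1173… = £134,136.32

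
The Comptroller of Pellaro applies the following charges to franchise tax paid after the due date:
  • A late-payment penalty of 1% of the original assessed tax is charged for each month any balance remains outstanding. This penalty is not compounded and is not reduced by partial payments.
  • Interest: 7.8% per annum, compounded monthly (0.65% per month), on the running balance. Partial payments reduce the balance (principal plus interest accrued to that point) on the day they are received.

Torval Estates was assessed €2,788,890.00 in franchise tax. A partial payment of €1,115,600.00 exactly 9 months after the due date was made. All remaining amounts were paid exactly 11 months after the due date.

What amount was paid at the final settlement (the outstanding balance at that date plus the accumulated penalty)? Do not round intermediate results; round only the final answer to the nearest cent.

€2,171,532.32

Balance at month 9: €2,788,890.0000 × (1 + 0.0065)^9 = €2,956,346.9336…
After €1,115,600.00 payment: €2,956,346.9336… − €1,115,600.00 = €1,840,746.9336…
Balance at month 11: €1,840,746.9336… × (1 + 0.0065)^2 = €1,864,754.4153…
Penalty: 11 × 1% × €2,788,890.00 = €306,777.90
Final settlement = outstanding balance + penalty = €1,864,754.4153… + €306,777.90 = €2,171,532.32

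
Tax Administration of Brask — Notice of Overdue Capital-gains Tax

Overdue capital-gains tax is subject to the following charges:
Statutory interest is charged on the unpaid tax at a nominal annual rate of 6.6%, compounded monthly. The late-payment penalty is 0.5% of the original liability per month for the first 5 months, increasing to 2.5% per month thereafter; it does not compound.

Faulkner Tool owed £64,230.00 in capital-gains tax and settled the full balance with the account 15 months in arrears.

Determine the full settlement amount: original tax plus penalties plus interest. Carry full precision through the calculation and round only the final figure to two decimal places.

£87,401.18

Penalty, months 1–5: 5 × 0.5% × £64,230.00 = £1,605.75
Penalty, months 6–15: 10 × 2.5% × £64,230.00 = £16,057.50
Interest (6.6%/yr ÷ 12 = 0.55%/month): £64,230.00 × ((1 + 0.0055)^15 − 1) = £5,507.9290…
Total = £64,230.00 + £17,663.2500 + £5,507.9290… = £87,401.18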